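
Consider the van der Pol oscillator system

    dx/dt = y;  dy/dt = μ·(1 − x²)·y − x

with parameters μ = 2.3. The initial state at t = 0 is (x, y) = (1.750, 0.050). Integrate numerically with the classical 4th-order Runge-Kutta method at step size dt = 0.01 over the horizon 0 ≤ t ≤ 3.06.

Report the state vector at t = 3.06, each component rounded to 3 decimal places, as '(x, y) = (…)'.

(x, y) = (-1.993, -0.479)

t=0.000: state=(1.750, 0.050)
step 1 (dt=0.01): k1=(0.050, -1.987), k2=(0.040, -1.940), k3=(0.040, -1.941), k4=(0.031, -1.896); state += dt/6·(k1+2k2+2k3+k4)
t=0.010: state=(1.750, 0.031)
t=0.020: state=(1.751, 0.012)
t=0.030: state=(1.751, -0.006)
continuing one RK4 step at a time; state shown every 10 steps (Δt=0.1):
t=0.100: state=(1.746, -0.108)
t=0.200: state=(1.730, -0.207)
t=0.300: state=(1.706, -0.271)
t=0.400: state=(1.677, -0.314)
t=0.500: state=(1.644, -0.346)
t=0.600: state=(1.608, -0.373)
t=0.700: state=(1.569, -0.397)
t=0.800: state=(1.528, -0.420)
t=0.900: state=(1.485, -0.445)
t=1.000: state=(1.439, -0.471)
t=1.100: state=(1.391, -0.501)
t=1.200: state=(1.339, -0.535)
t=1.300: state=(1.284, -0.574)
t=1.400: state=(1.224, -0.621)
t=1.500: state=(1.159, -0.677)
t=1.600: state=(1.088, -0.747)
t=1.700: state=(1.009, -0.834)
t=1.800: state=(0.921, -0.944)
t=1.900: state=(0.819, -1.088)
t=2.000: state=(0.702, -1.278)
t=2.100: state=(0.562, -1.534)
t=2.200: state=(0.392, -1.883)
t=2.300: state=(0.181, -2.355)
t=2.400: state=(-0.084, -2.965)
t=2.500: state=(-0.415, -3.647)
t=2.600: state=(-0.808, -4.141)
t=2.700: state=(-1.221, -3.998)
t=2.800: state=(-1.580, -3.056)
t=2.900: state=(-1.823, -1.822)
t=3.000: state=(-1.954, -0.861)
t=3.060: state=(-1.993, -0.479)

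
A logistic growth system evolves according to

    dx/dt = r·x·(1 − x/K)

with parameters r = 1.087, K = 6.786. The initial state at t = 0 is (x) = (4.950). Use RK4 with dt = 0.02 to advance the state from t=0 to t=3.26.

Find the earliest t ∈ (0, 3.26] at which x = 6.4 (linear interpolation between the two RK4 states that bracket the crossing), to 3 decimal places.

t=0.000: state=(4.950)
step 1 (dt=0.02): k1=(1.456), k2=(1.448), k3=(1.449), k4=(1.441); state += dt/6·(k1+2k2+2k3+k4)
t=0.020: state=(4.979)
t=0.040: state=(5.008)
t=0.060: state=(5.036)
continuing one RK4 step at a time; state shown every 10 steps (Δt=0.2):
t=0.200: state=(5.226)
t=0.400: state=(5.472)
t=0.600: state=(5.687)
t=0.800: state=(5.873)
t=1.000: state=(6.032)
t=1.200: state=(6.165)
t=1.400: state=(6.278)
t=1.600: state=(6.371)
t=1.660: state=(6.396)
next step: t=1.680: state=(6.404) — x has crossed 6.4
linear interpolation between t=1.660 (6.39561) and t=1.680 (6.40353) → t≈1.671

t = 1.671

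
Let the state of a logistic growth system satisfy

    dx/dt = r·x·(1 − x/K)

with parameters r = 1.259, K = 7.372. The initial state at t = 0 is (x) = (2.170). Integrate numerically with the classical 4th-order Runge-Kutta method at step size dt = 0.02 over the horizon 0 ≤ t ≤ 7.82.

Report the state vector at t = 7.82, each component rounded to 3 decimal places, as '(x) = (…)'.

t=0.000: state=(2.170)
step 1 (dt=0.02): k1=(1.928), k2=(1.938), k3=(1.938), k4=(1.948); state += dt/6·(k1+2k2+2k3+k4)
t=0.020: state=(2.209)
t=0.040: state=(2.248)
t=0.060: state=(2.287)
continuing one RK4 step at a time; state shown every 25 steps (Δt=0.5):
t=0.500: state=(3.237)
t=1.000: state=(4.386)
t=1.500: state=(5.410)
t=2.000: state=(6.178)
t=2.500: state=(6.684)
t=3.000: state=(6.989)
t=3.500: state=(7.163)
t=4.000: state=(7.259)
t=4.500: state=(7.311)
t=5.000: state=(7.340)
t=5.500: state=(7.355)
t=6.000: state=(7.363)
t=6.500: state=(7.367)
t=7.000: state=(7.369)
t=7.500: state=(7.371)
t=7.820: state=(7.371)

(x) = (7.371)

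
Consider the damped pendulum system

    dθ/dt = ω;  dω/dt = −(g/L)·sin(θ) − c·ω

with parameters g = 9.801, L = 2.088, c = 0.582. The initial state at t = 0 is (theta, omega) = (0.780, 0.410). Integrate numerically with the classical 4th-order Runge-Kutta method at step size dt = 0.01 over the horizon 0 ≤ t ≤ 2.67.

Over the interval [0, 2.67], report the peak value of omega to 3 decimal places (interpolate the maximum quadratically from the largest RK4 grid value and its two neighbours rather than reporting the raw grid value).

t=0.000: state=(0.780, 0.410)
step 1 (dt=0.01): k1=(0.410, -3.540), k2=(0.392, -3.536), k3=(0.392, -3.536), k4=(0.375, -3.532); state += dt/6·(k1+2k2+2k3+k4)
t=0.010: state=(0.784, 0.375)
t=0.020: state=(0.787, 0.339)
t=0.030: state=(0.791, 0.304)
continuing one RK4 step at a time; state shown every 10 steps (Δt=0.1):
t=0.100: state=(0.803, 0.061)
t=0.200: state=(0.793, -0.269)
t=0.300: state=(0.750, -0.573)
t=0.400: state=(0.679, -0.840)
t=0.500: state=(0.584, -1.062)
t=0.600: state=(0.469, -1.232)
t=0.700: state=(0.340, -1.341)
t=0.800: state=(0.203, -1.387)
t=0.900: state=(0.064, -1.369)
t=1.000: state=(-0.069, -1.290)
t=1.100: state=(-0.192, -1.157)
t=1.200: state=(-0.299, -0.980)
t=1.300: state=(-0.387, -0.770)
t=1.400: state=(-0.452, -0.540)
t=1.500: state=(-0.495, -0.301)
t=1.600: state=(-0.513, -0.063)
t=1.700: state=(-0.507, 0.164)
t=1.800: state=(-0.480, 0.372)
t=1.900: state=(-0.434, 0.552)
t=2.000: state=(-0.371, 0.700)
t=2.100: state=(-0.295, 0.810)
t=2.200: state=(-0.211, 0.878)
t=2.300: state=(-0.121, 0.904)
t=2.400: state=(-0.031, 0.887)
t=2.500: state=(0.055, 0.831)
t=2.600: state=(0.134, 0.741)
t=2.670: state=(0.183, 0.660)
largest grid value and its neighbours: omega(2.300)=0.90376, omega(2.310)=0.90396, omega(2.320)=0.90373
parabola through these three points peaks at t≈2.310 with omega≈0.90396

max omega = 0.904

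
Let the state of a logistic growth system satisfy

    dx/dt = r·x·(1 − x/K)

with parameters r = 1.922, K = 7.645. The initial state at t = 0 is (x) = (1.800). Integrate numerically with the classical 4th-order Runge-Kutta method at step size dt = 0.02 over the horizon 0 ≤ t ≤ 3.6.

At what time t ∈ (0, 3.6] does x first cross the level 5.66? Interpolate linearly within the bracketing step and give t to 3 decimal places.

t=0.000: state=(1.800)
step 1 (dt=0.02): k1=(2.645), k2=(2.672), k3=(2.672), k4=(2.699); state += dt/6·(k1+2k2+2k3+k4)
t=0.020: state=(1.853)
t=0.040: state=(1.908)
t=0.060: state=(1.964)
continuing one RK4 step at a time; state shown every 10 steps (Δt=0.2):
t=0.200: state=(2.381)
t=0.400: state=(3.052)
t=0.600: state=(3.775)
t=0.800: state=(4.503)
t=1.000: state=(5.183)
t=1.140: state=(5.609)
next step: t=1.160: state=(5.666) — x has crossed 5.66
linear interpolation between t=1.140 (5.60884) and t=1.160 (5.66575) → t≈1.158

t = 1.158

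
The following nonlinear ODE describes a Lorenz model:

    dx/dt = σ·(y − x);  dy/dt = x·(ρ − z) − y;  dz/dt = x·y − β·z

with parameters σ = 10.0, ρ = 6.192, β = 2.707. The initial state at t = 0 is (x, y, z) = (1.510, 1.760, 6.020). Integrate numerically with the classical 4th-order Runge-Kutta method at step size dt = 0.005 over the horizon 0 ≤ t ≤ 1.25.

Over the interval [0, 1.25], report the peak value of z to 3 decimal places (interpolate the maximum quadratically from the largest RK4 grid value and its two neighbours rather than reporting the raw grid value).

max z = 6.459

t=0.000: state=(1.510, 1.760, 6.020)
step 1 (dt=0.005): k1=(2.500, -1.500, -13.639), k2=(2.400, -1.444, -13.541), k3=(2.404, -1.444, -13.542), k4=(2.308, -1.388, -13.445); state += dt/6·(k1+2k2+2k3+k4)
t=0.005: state=(1.522, 1.753, 5.952)
t=0.010: state=(1.533, 1.746, 5.886)
t=0.015: state=(1.543, 1.740, 5.820)
continuing one RK4 step at a time; state shown every 10 steps (Δt=0.05):
t=0.050: state=(1.596, 1.712, 5.384)
t=0.100: state=(1.641, 1.715, 4.832)
t=0.150: state=(1.679, 1.762, 4.355)
t=0.200: state=(1.728, 1.846, 3.947)
t=0.250: state=(1.799, 1.964, 3.605)
t=0.300: state=(1.895, 2.115, 3.324)
t=0.350: state=(2.019, 2.296, 3.105)
t=0.400: state=(2.172, 2.508, 2.948)
t=0.450: state=(2.355, 2.749, 2.853)
t=0.500: state=(2.566, 3.018, 2.824)
t=0.550: state=(2.806, 3.310, 2.864)
t=0.600: state=(3.069, 3.618, 2.979)
t=0.650: state=(3.352, 3.930, 3.169)
t=0.700: state=(3.644, 4.232, 3.438)
t=0.750: state=(3.935, 4.504, 3.779)
t=0.800: state=(4.208, 4.724, 4.182)
t=0.850: state=(4.445, 4.871, 4.626)
t=0.900: state=(4.628, 4.929, 5.084)
t=0.950: state=(4.741, 4.891, 5.519)
t=1.000: state=(4.776, 4.763, 5.897)
t=1.050: state=(4.730, 4.563, 6.189)
t=1.100: state=(4.613, 4.318, 6.376)
t=1.150: state=(4.441, 4.056, 6.456)
t=1.200: state=(4.235, 3.803, 6.435)
t=1.250: state=(4.016, 3.578, 6.331)
largest grid value and its neighbours: z(1.160)=6.45888, z(1.165)=6.45909, z(1.170)=6.45833
parabola through these three points peaks at t≈1.164 with z≈6.45913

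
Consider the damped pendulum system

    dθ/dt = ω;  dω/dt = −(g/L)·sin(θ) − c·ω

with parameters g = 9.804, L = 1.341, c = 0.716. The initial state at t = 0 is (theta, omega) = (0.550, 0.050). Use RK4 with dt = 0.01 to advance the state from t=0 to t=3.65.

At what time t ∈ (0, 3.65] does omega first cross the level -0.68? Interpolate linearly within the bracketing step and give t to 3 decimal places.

t = 0.212

t=0.000: state=(0.550, 0.050)
step 1 (dt=0.01): k1=(0.050, -3.857), k2=(0.031, -3.845), k3=(0.031, -3.844), k4=(0.012, -3.832); state += dt/6·(k1+2k2+2k3+k4)
t=0.010: state=(0.550, 0.012)
t=0.020: state=(0.550, -0.027)
t=0.030: state=(0.550, -0.065)
continuing one RK4 step at a time; state shown every 20 steps (Δt=0.2):
t=0.200: state=(0.488, -0.645)
t=0.210: state=(0.481, -0.674)
next step: t=0.220: state=(0.474, -0.703) — omega has crossed -0.68
linear interpolation between t=0.210 (-0.67412) and t=0.220 (-0.70279) → t≈0.212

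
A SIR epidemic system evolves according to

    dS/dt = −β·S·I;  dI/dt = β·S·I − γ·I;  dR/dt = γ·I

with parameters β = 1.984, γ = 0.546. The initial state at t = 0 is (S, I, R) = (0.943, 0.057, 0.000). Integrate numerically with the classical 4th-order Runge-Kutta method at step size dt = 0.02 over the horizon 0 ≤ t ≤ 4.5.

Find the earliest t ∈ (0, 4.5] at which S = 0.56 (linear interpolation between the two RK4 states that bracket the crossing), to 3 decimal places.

t = 1.629

t=0.000: state=(0.943, 0.057, 0.000)
step 1 (dt=0.02): k1=(-0.107, 0.076, 0.031), k2=(-0.108, 0.076, 0.032), k3=(-0.108, 0.076, 0.032), k4=(-0.109, 0.077, 0.032); state += dt/6·(k1+2k2+2k3+k4)
t=0.020: state=(0.941, 0.059, 0.001)
t=0.040: state=(0.939, 0.060, 0.001)
t=0.060: state=(0.936, 0.062, 0.002)
continuing one RK4 step at a time; state shown every 10 steps (Δt=0.2):
t=0.200: state=(0.919, 0.074, 0.007)
t=0.400: state=(0.889, 0.095, 0.016)
t=0.600: state=(0.852, 0.120, 0.028)
t=0.800: state=(0.807, 0.150, 0.043)
t=1.000: state=(0.756, 0.183, 0.061)
t=1.200: state=(0.698, 0.219, 0.083)
t=1.400: state=(0.635, 0.256, 0.109)
t=1.600: state=(0.570, 0.292, 0.139)
t=1.620: state=(0.563, 0.295, 0.142)
next step: t=1.640: state=(0.556, 0.298, 0.145) — S has crossed 0.56
linear interpolation between t=1.620 (0.56304) and t=1.640 (0.55645) → t≈1.629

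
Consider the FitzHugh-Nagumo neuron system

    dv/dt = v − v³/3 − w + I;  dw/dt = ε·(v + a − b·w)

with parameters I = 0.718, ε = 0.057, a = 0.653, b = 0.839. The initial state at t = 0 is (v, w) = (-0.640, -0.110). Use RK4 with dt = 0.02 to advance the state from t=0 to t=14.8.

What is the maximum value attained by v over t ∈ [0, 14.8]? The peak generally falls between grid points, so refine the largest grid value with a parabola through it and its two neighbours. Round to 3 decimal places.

max v = 1.951

t=0.000: state=(-0.640, -0.110)
step 1 (dt=0.02): k1=(0.275, 0.006), k2=(0.277, 0.006), k3=(0.277, 0.006), k4=(0.279, 0.006); state += dt/6·(k1+2k2+2k3+k4)
t=0.020: state=(-0.634, -0.110)
t=0.040: state=(-0.629, -0.110)
t=0.060: state=(-0.623, -0.110)
continuing one RK4 step at a time; state shown every 25 steps (Δt=0.5):
t=0.500: state=(-0.478, -0.105)
t=1.000: state=(-0.245, -0.094)
t=1.500: state=(0.119, -0.076)
t=2.000: state=(0.686, -0.045)
t=2.500: state=(1.369, 0.004)
t=3.000: state=(1.802, 0.068)
t=3.500: state=(1.935, 0.137)
t=4.000: state=(1.951, 0.207)
t=4.500: state=(1.936, 0.276)
t=5.000: state=(1.914, 0.342)
t=5.500: state=(1.890, 0.406)
t=6.000: state=(1.866, 0.467)
t=6.500: state=(1.841, 0.527)
t=7.000: state=(1.817, 0.584)
t=7.500: state=(1.793, 0.640)
t=8.000: state=(1.768, 0.693)
t=8.500: state=(1.743, 0.745)
t=9.000: state=(1.719, 0.794)
t=9.500: state=(1.694, 0.842)
t=10.000: state=(1.669, 0.888)
t=10.500: state=(1.644, 0.932)
t=11.000: state=(1.618, 0.974)
t=11.500: state=(1.593, 1.015)
t=12.000: state=(1.567, 1.054)
t=12.500: state=(1.541, 1.091)
t=13.000: state=(1.515, 1.126)
t=13.500: state=(1.489, 1.161)
t=14.000: state=(1.462, 1.193)
t=14.500: state=(1.434, 1.224)
t=14.800: state=(1.418, 1.242)
largest grid value and its neighbours: v(3.880)=1.95120, v(3.900)=1.95121, v(3.920)=1.95118
parabola through these three points peaks at t≈3.896 with v≈1.95121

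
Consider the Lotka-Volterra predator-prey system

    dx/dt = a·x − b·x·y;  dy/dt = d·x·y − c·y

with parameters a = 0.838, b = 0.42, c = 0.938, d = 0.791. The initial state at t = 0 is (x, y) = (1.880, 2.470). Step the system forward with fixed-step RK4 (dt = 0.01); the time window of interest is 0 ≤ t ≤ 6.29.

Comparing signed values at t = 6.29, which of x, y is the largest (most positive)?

t=0.000: state=(1.880, 2.470)
step 1 (dt=0.01): k1=(-0.375, 1.356), k2=(-0.380, 1.356), k3=(-0.380, 1.356), k4=(-0.385, 1.356); state += dt/6·(k1+2k2+2k3+k4)
t=0.010: state=(1.876, 2.484)
t=0.020: state=(1.872, 2.497)
t=0.030: state=(1.868, 2.511)
continuing one RK4 step at a time; state shown every 25 steps (Δt=0.25):
t=0.250: state=(1.757, 2.802)
t=0.500: state=(1.590, 3.087)
t=0.750: state=(1.402, 3.283)
t=1.000: state=(1.218, 3.363)
t=1.250: state=(1.056, 3.329)
t=1.500: state=(0.923, 3.201)
t=1.750: state=(0.822, 3.007)
t=2.000: state=(0.748, 2.777)
t=2.250: state=(0.698, 2.533)
t=2.500: state=(0.668, 2.292)
t=2.750: state=(0.655, 2.066)
t=3.000: state=(0.657, 1.860)
t=3.250: state=(0.673, 1.678)
t=3.500: state=(0.702, 1.520)
t=3.750: state=(0.743, 1.387)
t=4.000: state=(0.797, 1.277)
t=4.250: state=(0.864, 1.190)
t=4.500: state=(0.943, 1.125)
t=4.750: state=(1.036, 1.082)
t=5.000: state=(1.142, 1.061)
t=5.250: state=(1.259, 1.064)
t=5.500: state=(1.387, 1.094)
t=5.750: state=(1.520, 1.153)
t=6.000: state=(1.653, 1.248)
t=6.250: state=(1.776, 1.386)
t=6.290: state=(1.794, 1.413)
compare at T: x=1.794, y=1.413

largest component: x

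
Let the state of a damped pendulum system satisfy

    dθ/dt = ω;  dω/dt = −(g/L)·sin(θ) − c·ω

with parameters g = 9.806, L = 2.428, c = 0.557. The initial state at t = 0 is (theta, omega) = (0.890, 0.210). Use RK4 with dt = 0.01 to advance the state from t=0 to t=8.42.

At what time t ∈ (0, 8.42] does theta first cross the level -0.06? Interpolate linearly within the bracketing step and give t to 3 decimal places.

t=0.000: state=(0.890, 0.210)
step 1 (dt=0.01): k1=(0.210, -3.255), k2=(0.194, -3.249), k3=(0.194, -3.249), k4=(0.178, -3.242); state += dt/6·(k1+2k2+2k3+k4)
t=0.010: state=(0.892, 0.178)
t=0.020: state=(0.894, 0.145)
t=0.030: state=(0.895, 0.113)
continuing one RK4 step at a time; state shown every 50 steps (Δt=0.5):
t=0.500: state=(0.633, -1.115)
t=1.000: state=(-0.038, -1.340)
t=1.010: state=(-0.051, -1.331)
next step: t=1.020: state=(-0.064, -1.321) — theta has crossed -0.06
linear interpolation between t=1.010 (-0.05097) and t=1.020 (-0.06423) → t≈1.017

t = 1.017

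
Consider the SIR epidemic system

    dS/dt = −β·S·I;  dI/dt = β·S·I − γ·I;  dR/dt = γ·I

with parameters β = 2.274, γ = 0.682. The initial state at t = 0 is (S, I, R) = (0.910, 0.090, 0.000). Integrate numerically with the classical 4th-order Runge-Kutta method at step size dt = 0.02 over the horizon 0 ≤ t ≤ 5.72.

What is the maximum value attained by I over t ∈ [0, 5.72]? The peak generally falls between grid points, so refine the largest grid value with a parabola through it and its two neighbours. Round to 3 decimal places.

max I = 0.367

t=0.000: state=(0.910, 0.090, 0.000)
step 1 (dt=0.02): k1=(-0.186, 0.125, 0.061), k2=(-0.188, 0.126, 0.062), k3=(-0.188, 0.126, 0.062), k4=(-0.191, 0.128, 0.063); state += dt/6·(k1+2k2+2k3+k4)
t=0.020: state=(0.906, 0.093, 0.001)
t=0.040: state=(0.902, 0.095, 0.003)
t=0.060: state=(0.898, 0.098, 0.004)
continuing one RK4 step at a time; state shown every 10 steps (Δt=0.2):
t=0.200: state=(0.868, 0.118, 0.014)
t=0.400: state=(0.817, 0.151, 0.032)
t=0.600: state=(0.756, 0.188, 0.055)
t=0.800: state=(0.688, 0.228, 0.084)
t=1.000: state=(0.615, 0.268, 0.118)
t=1.200: state=(0.540, 0.304, 0.157)
t=1.400: state=(0.467, 0.333, 0.200)
t=1.600: state=(0.399, 0.354, 0.247)
t=1.800: state=(0.339, 0.365, 0.296)
t=2.000: state=(0.287, 0.367, 0.346)
t=2.200: state=(0.243, 0.361, 0.396)
t=2.400: state=(0.207, 0.349, 0.444)
t=2.600: state=(0.177, 0.332, 0.491)
t=2.800: state=(0.153, 0.312, 0.535)
t=3.000: state=(0.133, 0.291, 0.576)
t=3.200: state=(0.117, 0.268, 0.614)
t=3.400: state=(0.104, 0.246, 0.649)
t=3.600: state=(0.094, 0.225, 0.681)
t=3.800: state=(0.085, 0.204, 0.711)
t=4.000: state=(0.078, 0.185, 0.737)
t=4.200: state=(0.072, 0.167, 0.761)
t=4.400: state=(0.067, 0.150, 0.783)
t=4.600: state=(0.063, 0.135, 0.802)
t=4.800: state=(0.059, 0.121, 0.820)
t=5.000: state=(0.056, 0.109, 0.835)
t=5.200: state=(0.054, 0.097, 0.849)
t=5.400: state=(0.051, 0.087, 0.862)
t=5.600: state=(0.050, 0.077, 0.873)
t=5.720: state=(0.049, 0.072, 0.879)
largest grid value and its neighbours: I(1.920)=0.36712, I(1.940)=0.36719, I(1.960)=0.36718
parabola through these three points peaks at t≈1.947 with I≈0.36720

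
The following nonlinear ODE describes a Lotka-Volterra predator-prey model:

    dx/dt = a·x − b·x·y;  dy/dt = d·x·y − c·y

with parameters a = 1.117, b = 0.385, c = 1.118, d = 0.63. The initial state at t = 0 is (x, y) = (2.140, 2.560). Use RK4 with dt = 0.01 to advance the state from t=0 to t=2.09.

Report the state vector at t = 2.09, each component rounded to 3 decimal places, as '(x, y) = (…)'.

(x, y) = (1.624, 3.559)

t=0.000: state=(2.140, 2.560)
step 1 (dt=0.01): k1=(0.281, 0.589), k2=(0.279, 0.592), k3=(0.279, 0.592), k4=(0.277, 0.595); state += dt/6·(k1+2k2+2k3+k4)
t=0.010: state=(2.143, 2.566)
t=0.020: state=(2.146, 2.572)
t=0.030: state=(2.148, 2.578)
continuing one RK4 step at a time; state shown every 10 steps (Δt=0.1):
t=0.100: state=(2.166, 2.622)
t=0.200: state=(2.186, 2.689)
t=0.300: state=(2.201, 2.761)
t=0.400: state=(2.210, 2.837)
t=0.500: state=(2.212, 2.916)
t=0.600: state=(2.207, 2.998)
t=0.700: state=(2.196, 3.079)
t=0.800: state=(2.177, 3.160)
t=0.900: state=(2.152, 3.239)
t=1.000: state=(2.122, 3.314)
t=1.100: state=(2.085, 3.384)
t=1.200: state=(2.044, 3.446)
t=1.300: state=(2.000, 3.500)
t=1.400: state=(1.952, 3.545)
t=1.500: state=(1.903, 3.580)
t=1.600: state=(1.853, 3.603)
t=1.700: state=(1.803, 3.615)
t=1.800: state=(1.754, 3.616)
t=1.900: state=(1.707, 3.606)
t=2.000: state=(1.662, 3.586)
t=2.090: state=(1.624, 3.559)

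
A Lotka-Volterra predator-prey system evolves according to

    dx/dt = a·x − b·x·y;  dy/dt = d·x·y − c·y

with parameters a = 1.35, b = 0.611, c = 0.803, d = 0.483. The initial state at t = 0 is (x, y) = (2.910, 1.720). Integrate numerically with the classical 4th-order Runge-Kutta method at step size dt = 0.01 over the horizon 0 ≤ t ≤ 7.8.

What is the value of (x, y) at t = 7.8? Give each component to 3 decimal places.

t=0.000: state=(2.910, 1.720)
step 1 (dt=0.01): k1=(0.870, 1.036), k2=(0.862, 1.043), k3=(0.862, 1.043), k4=(0.854, 1.050); state += dt/6·(k1+2k2+2k3+k4)
t=0.010: state=(2.919, 1.730)
t=0.020: state=(2.927, 1.741)
t=0.030: state=(2.935, 1.752)
continuing one RK4 step at a time; state shown every 50 steps (Δt=0.5):
t=0.500: state=(3.070, 2.400)
t=1.000: state=(2.553, 3.206)
t=1.500: state=(1.744, 3.602)
t=2.000: state=(1.161, 3.401)
t=2.500: state=(0.868, 2.894)
t=3.000: state=(0.766, 2.353)
t=3.500: state=(0.788, 1.896)
t=4.000: state=(0.917, 1.556)
t=4.500: state=(1.161, 1.335)
t=5.000: state=(1.545, 1.235)
t=5.500: state=(2.077, 1.277)
t=6.000: state=(2.678, 1.518)
t=6.500: state=(3.075, 2.052)
t=7.000: state=(2.864, 2.855)
t=7.500: state=(2.105, 3.501)
t=7.800: state=(1.640, 3.606)

(x, y) = (1.640, 3.606)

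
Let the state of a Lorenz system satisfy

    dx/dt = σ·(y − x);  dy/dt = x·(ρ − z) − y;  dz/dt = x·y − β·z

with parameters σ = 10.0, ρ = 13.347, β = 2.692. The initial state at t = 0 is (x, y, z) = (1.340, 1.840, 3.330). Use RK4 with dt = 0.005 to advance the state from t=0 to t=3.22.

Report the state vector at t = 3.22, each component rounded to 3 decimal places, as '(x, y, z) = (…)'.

(x, y, z) = (6.736, 7.766, 11.444)

t=0.000: state=(1.340, 1.840, 3.330)
step 1 (dt=0.005): k1=(5.000, 11.583, -6.499), k2=(5.165, 11.701, -6.393), k3=(5.163, 11.704, -6.392), k4=(5.327, 11.827, -6.285); state += dt/6·(k1+2k2+2k3+k4)
t=0.005: state=(1.366, 1.899, 3.298)
t=0.010: state=(1.393, 1.958, 3.267)
t=0.015: state=(1.422, 2.019, 3.237)
continuing one RK4 step at a time; state shown every 40 steps (Δt=0.2):
t=0.200: state=(3.762, 5.842, 3.437)
t=0.400: state=(9.340, 11.678, 12.346)
t=0.600: state=(6.765, 3.041, 18.101)
t=0.800: state=(2.010, 1.136, 11.463)
t=1.000: state=(1.808, 2.256, 7.121)
t=1.200: state=(3.739, 5.323, 5.758)
t=1.400: state=(7.952, 9.979, 11.036)
t=1.600: state=(7.529, 5.110, 17.218)
t=1.800: state=(3.374, 2.308, 12.499)
t=2.000: state=(3.008, 3.519, 8.559)
t=2.200: state=(5.138, 6.711, 8.234)
t=2.400: state=(7.997, 8.555, 13.631)
t=2.600: state=(6.116, 4.362, 15.297)
t=2.800: state=(3.807, 3.428, 11.468)
t=3.000: state=(4.327, 5.131, 9.243)
t=3.200: state=(6.521, 7.640, 11.027)
t=3.220: state=(6.736, 7.766, 11.444)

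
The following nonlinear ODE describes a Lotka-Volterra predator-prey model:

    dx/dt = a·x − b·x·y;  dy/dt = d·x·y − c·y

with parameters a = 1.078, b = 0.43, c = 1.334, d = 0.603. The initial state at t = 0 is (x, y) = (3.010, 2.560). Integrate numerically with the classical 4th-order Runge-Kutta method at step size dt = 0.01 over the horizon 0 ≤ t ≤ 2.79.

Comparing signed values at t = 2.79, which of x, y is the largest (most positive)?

t=0.000: state=(3.010, 2.560)
step 1 (dt=0.01): k1=(-0.069, 1.231), k2=(-0.077, 1.234), k3=(-0.077, 1.234), k4=(-0.085, 1.236); state += dt/6·(k1+2k2+2k3+k4)
t=0.010: state=(3.009, 2.572)
t=0.020: state=(3.008, 2.585)
t=0.030: state=(3.007, 2.597)
continuing one RK4 step at a time; state shown every 10 steps (Δt=0.1):
t=0.100: state=(2.995, 2.685)
t=0.200: state=(2.964, 2.813)
t=0.300: state=(2.917, 2.939)
t=0.400: state=(2.856, 3.061)
t=0.500: state=(2.782, 3.176)
t=0.600: state=(2.697, 3.278)
t=0.700: state=(2.604, 3.366)
t=0.800: state=(2.506, 3.437)
t=0.900: state=(2.405, 3.487)
t=1.000: state=(2.304, 3.517)
t=1.100: state=(2.205, 3.526)
t=1.200: state=(2.111, 3.514)
t=1.300: state=(2.023, 3.484)
t=1.400: state=(1.941, 3.435)
t=1.500: state=(1.868, 3.372)
t=1.600: state=(1.803, 3.296)
t=1.700: state=(1.746, 3.210)
t=1.800: state=(1.697, 3.116)
t=1.900: state=(1.657, 3.017)
t=2.000: state=(1.624, 2.915)
t=2.100: state=(1.599, 2.811)
t=2.200: state=(1.582, 2.708)
t=2.300: state=(1.572, 2.606)
t=2.400: state=(1.569, 2.507)
t=2.500: state=(1.572, 2.411)
t=2.600: state=(1.582, 2.321)
t=2.700: state=(1.597, 2.235)
t=2.790: state=(1.616, 2.163)
compare at T: x=1.616, y=2.163

largest component: y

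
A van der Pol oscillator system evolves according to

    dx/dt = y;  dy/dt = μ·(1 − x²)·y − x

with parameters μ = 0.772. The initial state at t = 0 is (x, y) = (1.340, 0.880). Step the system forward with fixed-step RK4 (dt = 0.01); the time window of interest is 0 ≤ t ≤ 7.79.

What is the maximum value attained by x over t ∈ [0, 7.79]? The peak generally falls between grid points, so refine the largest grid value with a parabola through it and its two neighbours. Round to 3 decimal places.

t=0.000: state=(1.340, 0.880)
step 1 (dt=0.01): k1=(0.880, -1.880), k2=(0.871, -1.887), k3=(0.871, -1.887), k4=(0.861, -1.893); state += dt/6·(k1+2k2+2k3+k4)
t=0.010: state=(1.349, 0.861)
t=0.020: state=(1.357, 0.842)
t=0.030: state=(1.366, 0.823)
continuing one RK4 step at a time; state shown every 50 steps (Δt=0.5):
t=0.500: state=(1.544, -0.030)
t=1.000: state=(1.369, -0.619)
t=1.500: state=(0.943, -1.091)
t=2.000: state=(0.249, -1.727)
t=2.500: state=(-0.783, -2.275)
t=3.000: state=(-1.719, -1.165)
t=3.500: state=(-1.929, 0.153)
t=4.000: state=(-1.705, 0.673)
t=4.500: state=(-1.283, 1.021)
t=5.000: state=(-0.657, 1.529)
t=5.500: state=(0.296, 2.292)
t=6.000: state=(1.458, 1.953)
t=6.500: state=(1.987, 0.241)
t=7.000: state=(1.883, -0.520)
t=7.500: state=(1.533, -0.861)
t=7.790: state=(1.255, -1.063)
largest grid value and its neighbours: x(6.600)=1.99973, x(6.610)=1.99976, x(6.620)=1.99959
parabola through these three points peaks at t≈6.606 with x≈1.99977

max x = 2.000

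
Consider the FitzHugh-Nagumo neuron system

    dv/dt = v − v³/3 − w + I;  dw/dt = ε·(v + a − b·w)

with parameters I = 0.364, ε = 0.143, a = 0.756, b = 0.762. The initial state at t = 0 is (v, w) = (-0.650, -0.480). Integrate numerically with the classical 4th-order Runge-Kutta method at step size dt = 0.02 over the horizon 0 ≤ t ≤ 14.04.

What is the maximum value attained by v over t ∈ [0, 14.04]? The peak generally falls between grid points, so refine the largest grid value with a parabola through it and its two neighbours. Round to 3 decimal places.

t=0.000: state=(-0.650, -0.480)
step 1 (dt=0.02): k1=(0.286, 0.067), k2=(0.287, 0.068), k3=(0.287, 0.068), k4=(0.288, 0.068); state += dt/6·(k1+2k2+2k3+k4)
t=0.020: state=(-0.644, -0.479)
t=0.040: state=(-0.638, -0.477)
t=0.060: state=(-0.633, -0.476)
continuing one RK4 step at a time; state shown every 25 steps (Δt=0.5):
t=0.500: state=(-0.492, -0.442)
t=1.000: state=(-0.287, -0.393)
t=1.500: state=(0.002, -0.330)
t=2.000: state=(0.426, -0.246)
t=2.500: state=(0.987, -0.131)
t=3.000: state=(1.485, 0.016)
t=3.500: state=(1.715, 0.180)
t=4.000: state=(1.753, 0.345)
t=4.500: state=(1.717, 0.500)
t=5.000: state=(1.655, 0.643)
t=5.500: state=(1.583, 0.775)
t=6.000: state=(1.505, 0.894)
t=6.500: state=(1.422, 1.001)
t=7.000: state=(1.332, 1.096)
t=7.500: state=(1.233, 1.180)
t=8.000: state=(1.123, 1.252)
t=8.500: state=(0.994, 1.312)
t=9.000: state=(0.837, 1.359)
t=9.500: state=(0.632, 1.391)
t=10.000: state=(0.340, 1.404)
t=10.500: state=(-0.114, 1.391)
t=11.000: state=(-0.815, 1.339)
t=11.500: state=(-1.560, 1.236)
t=12.000: state=(-1.912, 1.100)
t=12.500: state=(-1.975, 0.958)
t=13.000: state=(-1.953, 0.823)
t=13.500: state=(-1.913, 0.697)
t=14.000: state=(-1.869, 0.581)
t=14.040: state=(-1.865, 0.573)
largest grid value and its neighbours: v(3.900)=1.75398, v(3.920)=1.75406, v(3.940)=1.75400
parabola through these three points peaks at t≈3.921 with v≈1.75406

max v = 1.754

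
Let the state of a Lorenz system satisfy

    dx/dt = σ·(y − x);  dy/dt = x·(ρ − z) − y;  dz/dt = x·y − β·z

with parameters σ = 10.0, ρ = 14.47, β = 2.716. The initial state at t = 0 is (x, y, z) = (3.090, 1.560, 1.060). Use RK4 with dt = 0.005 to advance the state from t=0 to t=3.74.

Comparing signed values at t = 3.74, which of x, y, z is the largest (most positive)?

t=0.000: state=(3.090, 1.560, 1.060)
step 1 (dt=0.005): k1=(-15.300, 39.877, 1.941), k2=(-13.921, 39.249, 2.173), k3=(-13.971, 39.295, 2.172), k4=(-12.637, 38.711, 2.396); state += dt/6·(k1+2k2+2k3+k4)
t=0.005: state=(3.020, 1.756, 1.071)
t=0.010: state=(2.963, 1.947, 1.084)
t=0.015: state=(2.918, 2.134, 1.099)
continuing one RK4 step at a time; state shown every 40 steps (Δt=0.2):
t=0.200: state=(6.173, 9.800, 4.501)
t=0.400: state=(11.220, 9.185, 21.253)
t=0.600: state=(2.864, -0.066, 15.906)
t=0.800: state=(0.443, 0.213, 9.233)
t=1.000: state=(0.510, 0.727, 5.394)
t=1.200: state=(1.445, 2.283, 3.352)
t=1.400: state=(4.759, 7.529, 4.286)
t=1.600: state=(10.781, 11.713, 17.267)
t=1.800: state=(4.958, 1.257, 17.776)
t=2.000: state=(1.355, 0.952, 10.629)
t=2.200: state=(1.698, 2.336, 6.521)
t=2.400: state=(4.243, 6.333, 5.756)
t=2.600: state=(9.407, 11.251, 14.204)
t=2.800: state=(6.598, 3.276, 18.391)
t=3.000: state=(2.537, 1.897, 11.948)
t=3.200: state=(2.895, 3.749, 8.005)
t=3.400: state=(5.973, 8.149, 8.817)
t=3.600: state=(9.003, 8.648, 16.917)
t=3.740: state=(6.530, 4.089, 17.323)
compare at T: x=6.530, y=4.089, z=17.323

largest component: z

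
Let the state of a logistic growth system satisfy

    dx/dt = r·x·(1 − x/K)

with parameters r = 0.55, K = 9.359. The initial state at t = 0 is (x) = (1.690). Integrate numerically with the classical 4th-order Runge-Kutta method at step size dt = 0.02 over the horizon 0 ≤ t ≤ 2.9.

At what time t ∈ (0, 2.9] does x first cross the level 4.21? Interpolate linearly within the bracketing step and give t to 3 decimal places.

t=0.000: state=(1.690)
step 1 (dt=0.02): k1=(0.762), k2=(0.764), k3=(0.764), k4=(0.767); state += dt/6·(k1+2k2+2k3+k4)
t=0.020: state=(1.705)
t=0.040: state=(1.721)
t=0.060: state=(1.736)
continuing one RK4 step at a time; state shown every 5 steps (Δt=0.1):
t=0.100: state=(1.768)
t=0.200: state=(1.848)
t=0.300: state=(1.931)
t=0.400: state=(2.016)
t=0.500: state=(2.105)
t=0.600: state=(2.196)
t=0.700: state=(2.289)
t=0.800: state=(2.386)
t=0.900: state=(2.485)
t=1.000: state=(2.587)
t=1.100: state=(2.691)
t=1.200: state=(2.798)
t=1.300: state=(2.907)
t=1.400: state=(3.018)
t=1.500: state=(3.132)
t=1.600: state=(3.247)
t=1.700: state=(3.365)
t=1.800: state=(3.484)
t=1.900: state=(3.605)
t=2.000: state=(3.728)
t=2.100: state=(3.852)
t=2.200: state=(3.977)
t=2.300: state=(4.103)
t=2.380: state=(4.205)
next step: t=2.400: state=(4.231) — x has crossed 4.21
linear interpolation between t=2.380 (4.20510) and t=2.400 (4.23058) → t≈2.384

t = 2.384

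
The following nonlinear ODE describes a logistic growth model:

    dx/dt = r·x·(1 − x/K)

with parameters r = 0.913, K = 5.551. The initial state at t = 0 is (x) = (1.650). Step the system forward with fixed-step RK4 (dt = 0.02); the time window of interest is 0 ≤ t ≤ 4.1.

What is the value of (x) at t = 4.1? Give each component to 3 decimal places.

(x) = (5.257)

t=0.000: state=(1.650)
step 1 (dt=0.02): k1=(1.059), k2=(1.063), k3=(1.063), k4=(1.066); state += dt/6·(k1+2k2+2k3+k4)
t=0.020: state=(1.671)
t=0.040: state=(1.693)
t=0.060: state=(1.714)
continuing one RK4 step at a time; state shown every 10 steps (Δt=0.2):
t=0.200: state=(1.869)
t=0.400: state=(2.102)
t=0.600: state=(2.345)
t=0.800: state=(2.595)
t=1.000: state=(2.848)
t=1.200: state=(3.100)
t=1.400: state=(3.347)
t=1.600: state=(3.584)
t=1.800: state=(3.810)
t=2.000: state=(4.020)
t=2.200: state=(4.214)
t=2.400: state=(4.391)
t=2.600: state=(4.549)
t=2.800: state=(4.691)
t=3.000: state=(4.815)
t=3.200: state=(4.924)
t=3.400: state=(5.019)
t=3.600: state=(5.100)
t=3.800: state=(5.170)
t=4.000: state=(5.230)
t=4.100: state=(5.257)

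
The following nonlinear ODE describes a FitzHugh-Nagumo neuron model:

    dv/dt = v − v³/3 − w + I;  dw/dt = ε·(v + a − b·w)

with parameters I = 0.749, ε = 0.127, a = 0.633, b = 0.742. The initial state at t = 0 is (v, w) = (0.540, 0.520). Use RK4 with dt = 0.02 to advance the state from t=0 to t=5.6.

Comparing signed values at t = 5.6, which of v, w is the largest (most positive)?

largest component: w

t=0.000: state=(0.540, 0.520)
step 1 (dt=0.02): k1=(0.717, 0.100), k2=(0.721, 0.101), k3=(0.721, 0.101), k4=(0.725, 0.102); state += dt/6·(k1+2k2+2k3+k4)
t=0.020: state=(0.554, 0.522)
t=0.040: state=(0.569, 0.524)
t=0.060: state=(0.584, 0.526)
continuing one RK4 step at a time; state shown every 10 steps (Δt=0.2):
t=0.200: state=(0.691, 0.542)
t=0.400: state=(0.853, 0.567)
t=0.600: state=(1.019, 0.596)
t=0.800: state=(1.177, 0.628)
t=1.000: state=(1.317, 0.664)
t=1.200: state=(1.432, 0.702)
t=1.400: state=(1.517, 0.742)
t=1.600: state=(1.577, 0.783)
t=1.800: state=(1.614, 0.825)
t=2.000: state=(1.633, 0.866)
t=2.200: state=(1.640, 0.907)
t=2.400: state=(1.639, 0.947)
t=2.600: state=(1.631, 0.987)
t=2.800: state=(1.618, 1.025)
t=3.000: state=(1.603, 1.062)
t=3.200: state=(1.585, 1.099)
t=3.400: state=(1.566, 1.134)
t=3.600: state=(1.546, 1.168)
t=3.800: state=(1.525, 1.200)
t=4.000: state=(1.503, 1.232)
t=4.200: state=(1.480, 1.262)
t=4.400: state=(1.457, 1.292)
t=4.600: state=(1.433, 1.320)
t=4.800: state=(1.409, 1.347)
t=5.000: state=(1.385, 1.373)
t=5.200: state=(1.360, 1.398)
t=5.400: state=(1.334, 1.421)
t=5.600: state=(1.308, 1.444)
compare at T: v=1.308, w=1.444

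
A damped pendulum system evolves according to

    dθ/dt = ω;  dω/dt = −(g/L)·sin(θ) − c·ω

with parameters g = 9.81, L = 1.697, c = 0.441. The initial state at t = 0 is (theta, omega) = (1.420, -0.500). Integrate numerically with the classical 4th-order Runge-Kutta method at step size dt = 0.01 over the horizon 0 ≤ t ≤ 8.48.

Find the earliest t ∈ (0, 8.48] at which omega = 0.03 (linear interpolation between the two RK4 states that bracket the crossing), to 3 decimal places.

t = 1.377

t=0.000: state=(1.420, -0.500)
step 1 (dt=0.01): k1=(-0.500, -5.495), k2=(-0.527, -5.480), k3=(-0.527, -5.480), k4=(-0.555, -5.466); state += dt/6·(k1+2k2+2k3+k4)
t=0.010: state=(1.415, -0.555)
t=0.020: state=(1.409, -0.609)
t=0.030: state=(1.403, -0.664)
continuing one RK4 step at a time; state shown every 50 steps (Δt=0.5):
t=0.500: state=(0.573, -2.606)
t=1.000: state=(-0.674, -1.825)
t=1.370: state=(-1.018, -0.003)
next step: t=1.380: state=(-1.017, 0.046) — omega has crossed 0.03
linear interpolation between t=1.370 (-0.00344) and t=1.380 (0.04565) → t≈1.377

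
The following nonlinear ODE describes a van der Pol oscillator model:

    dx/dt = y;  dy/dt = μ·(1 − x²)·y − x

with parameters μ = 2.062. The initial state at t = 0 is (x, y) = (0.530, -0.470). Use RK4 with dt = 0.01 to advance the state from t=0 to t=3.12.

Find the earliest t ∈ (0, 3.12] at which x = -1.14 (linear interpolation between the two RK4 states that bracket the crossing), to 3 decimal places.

t = 1.029

t=0.000: state=(0.530, -0.470)
step 1 (dt=0.01): k1=(-0.470, -1.227), k2=(-0.476, -1.236), k3=(-0.476, -1.236), k4=(-0.482, -1.245); state += dt/6·(k1+2k2+2k3+k4)
t=0.010: state=(0.525, -0.482)
t=0.020: state=(0.520, -0.495)
t=0.030: state=(0.515, -0.508)
continuing one RK4 step at a time; state shown every 20 steps (Δt=0.2):
t=0.200: state=(0.409, -0.760)
t=0.400: state=(0.218, -1.178)
t=0.600: state=(-0.076, -1.791)
t=0.800: state=(-0.509, -2.539)
t=1.000: state=(-1.059, -2.791)
t=1.020: state=(-1.115, -2.748)
next step: t=1.030: state=(-1.142, -2.722) — x has crossed -1.14
linear interpolation between t=1.020 (-1.11489) and t=1.030 (-1.14224) → t≈1.029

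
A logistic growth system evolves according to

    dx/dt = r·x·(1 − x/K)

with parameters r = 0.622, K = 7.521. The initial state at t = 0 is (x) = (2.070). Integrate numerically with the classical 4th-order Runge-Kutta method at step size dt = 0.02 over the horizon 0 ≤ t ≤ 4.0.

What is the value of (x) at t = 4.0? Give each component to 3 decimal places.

t=0.000: state=(2.070)
step 1 (dt=0.02): k1=(0.933), k2=(0.936), k3=(0.936), k4=(0.938); state += dt/6·(k1+2k2+2k3+k4)
t=0.020: state=(2.089)
t=0.040: state=(2.108)
t=0.060: state=(2.126)
continuing one RK4 step at a time; state shown every 10 steps (Δt=0.2):
t=0.200: state=(2.262)
t=0.400: state=(2.463)
t=0.600: state=(2.674)
t=0.800: state=(2.892)
t=1.000: state=(3.116)
t=1.200: state=(3.345)
t=1.400: state=(3.577)
t=1.600: state=(3.811)
t=1.800: state=(4.045)
t=2.000: state=(4.276)
t=2.200: state=(4.503)
t=2.400: state=(4.725)
t=2.600: state=(4.940)
t=2.800: state=(5.146)
t=3.000: state=(5.344)
t=3.200: state=(5.531)
t=3.400: state=(5.708)
t=3.600: state=(5.873)
t=3.800: state=(6.028)
t=4.000: state=(6.171)

(x) = (6.171)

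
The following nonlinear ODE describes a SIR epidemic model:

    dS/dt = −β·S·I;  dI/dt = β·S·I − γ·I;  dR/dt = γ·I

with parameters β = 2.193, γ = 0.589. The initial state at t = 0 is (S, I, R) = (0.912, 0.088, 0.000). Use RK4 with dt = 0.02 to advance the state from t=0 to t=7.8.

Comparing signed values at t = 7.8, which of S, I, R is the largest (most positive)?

largest component: R

t=0.000: state=(0.912, 0.088, 0.000)
step 1 (dt=0.02): k1=(-0.176, 0.124, 0.052), k2=(-0.178, 0.126, 0.053), k3=(-0.178, 0.126, 0.053), k4=(-0.180, 0.127, 0.053); state += dt/6·(k1+2k2+2k3+k4)
t=0.020: state=(0.908, 0.091, 0.001)
t=0.040: state=(0.905, 0.093, 0.002)
t=0.060: state=(0.901, 0.096, 0.003)
continuing one RK4 step at a time; state shown every 25 steps (Δt=0.5):
t=0.500: state=(0.795, 0.168, 0.037)
t=1.000: state=(0.625, 0.274, 0.102)
t=1.500: state=(0.439, 0.365, 0.197)
t=2.000: state=(0.286, 0.403, 0.311)
t=2.500: state=(0.185, 0.387, 0.428)
t=3.000: state=(0.124, 0.340, 0.536)
t=3.500: state=(0.088, 0.284, 0.628)
t=4.000: state=(0.066, 0.230, 0.703)
t=4.500: state=(0.053, 0.183, 0.764)
t=5.000: state=(0.044, 0.144, 0.812)
t=5.500: state=(0.039, 0.112, 0.849)
t=6.000: state=(0.035, 0.087, 0.879)
t=6.500: state=(0.032, 0.067, 0.901)
t=7.000: state=(0.030, 0.052, 0.918)
t=7.500: state=(0.028, 0.040, 0.932)
t=7.800: state=(0.028, 0.034, 0.938)
compare at T: S=0.028, I=0.034, R=0.938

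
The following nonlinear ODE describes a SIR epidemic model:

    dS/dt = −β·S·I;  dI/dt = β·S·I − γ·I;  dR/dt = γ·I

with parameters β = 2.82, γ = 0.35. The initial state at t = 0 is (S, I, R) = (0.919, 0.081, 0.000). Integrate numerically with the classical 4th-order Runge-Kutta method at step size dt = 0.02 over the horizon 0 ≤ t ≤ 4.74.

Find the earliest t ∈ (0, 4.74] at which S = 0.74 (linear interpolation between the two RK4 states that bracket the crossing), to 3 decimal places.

t=0.000: state=(0.919, 0.081, 0.000)
step 1 (dt=0.02): k1=(-0.210, 0.182, 0.028), k2=(-0.214, 0.185, 0.029), k3=(-0.214, 0.185, 0.029), k4=(-0.218, 0.189, 0.030); state += dt/6·(k1+2k2+2k3+k4)
t=0.020: state=(0.915, 0.085, 0.001)
t=0.040: state=(0.910, 0.089, 0.001)
t=0.060: state=(0.906, 0.093, 0.002)
continuing one RK4 step at a time; state shown every 10 steps (Δt=0.2):
t=0.200: state=(0.868, 0.125, 0.007)
t=0.400: state=(0.795, 0.187, 0.018)
t=0.520: state=(0.741, 0.232, 0.027)
next step: t=0.540: state=(0.731, 0.240, 0.028) — S has crossed 0.74
linear interpolation between t=0.520 (0.74112) and t=0.540 (0.73131) → t≈0.522

t = 0.522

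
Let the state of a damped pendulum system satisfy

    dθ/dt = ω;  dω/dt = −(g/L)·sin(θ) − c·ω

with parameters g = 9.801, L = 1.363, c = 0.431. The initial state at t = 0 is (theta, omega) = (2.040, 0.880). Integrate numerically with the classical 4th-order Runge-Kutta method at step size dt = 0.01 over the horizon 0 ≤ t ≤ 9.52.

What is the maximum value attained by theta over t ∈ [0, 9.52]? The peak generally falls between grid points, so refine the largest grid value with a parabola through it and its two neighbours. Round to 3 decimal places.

max theta = 2.099

t=0.000: state=(2.040, 0.880)
step 1 (dt=0.01): k1=(0.880, -6.793), k2=(0.846, -6.764), k3=(0.846, -6.765), k4=(0.812, -6.736); state += dt/6·(k1+2k2+2k3+k4)
t=0.010: state=(2.048, 0.812)
t=0.020: state=(2.056, 0.745)
t=0.030: state=(2.063, 0.679)
continuing one RK4 step at a time; state shown every 50 steps (Δt=0.5):
t=0.500: state=(1.695, -2.225)
t=1.000: state=(-0.029, -3.981)
t=1.500: state=(-1.369, -0.941)
t=2.000: state=(-0.973, 2.331)
t=2.500: state=(0.460, 2.583)
t=3.000: state=(1.040, -0.389)
t=3.500: state=(0.240, -2.363)
t=4.000: state=(-0.709, -0.941)
t=4.500: state=(-0.557, 1.393)
t=5.000: state=(0.294, 1.496)
t=5.500: state=(0.586, -0.415)
t=6.000: state=(0.040, -1.416)
t=6.500: state=(-0.453, -0.306)
t=7.000: state=(-0.236, 1.000)
t=7.500: state=(0.261, 0.695)
t=8.000: state=(0.304, -0.501)
t=8.500: state=(-0.078, -0.782)
t=9.000: state=(-0.278, 0.068)
t=9.500: state=(-0.057, 0.661)
t=9.520: state=(-0.044, 0.662)
largest grid value and its neighbours: theta(0.130)=2.09886, theta(0.140)=2.09893, theta(0.150)=2.09838
parabola through these three points peaks at t≈0.136 with theta≈2.09898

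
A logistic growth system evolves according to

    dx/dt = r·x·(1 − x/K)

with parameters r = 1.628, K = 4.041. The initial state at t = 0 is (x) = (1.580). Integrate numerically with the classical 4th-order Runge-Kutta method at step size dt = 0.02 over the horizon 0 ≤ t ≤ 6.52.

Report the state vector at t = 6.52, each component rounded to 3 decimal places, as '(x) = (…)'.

t=0.000: state=(1.580)
step 1 (dt=0.02): k1=(1.567), k2=(1.572), k3=(1.572), k4=(1.577); state += dt/6·(k1+2k2+2k3+k4)
t=0.020: state=(1.611)
t=0.040: state=(1.643)
t=0.060: state=(1.675)
continuing one RK4 step at a time; state shown every 25 steps (Δt=0.5):
t=0.500: state=(2.391)
t=1.000: state=(3.095)
t=1.500: state=(3.559)
t=2.000: state=(3.812)
t=2.500: state=(3.936)
t=3.000: state=(3.994)
t=3.500: state=(4.020)
t=4.000: state=(4.032)
t=4.500: state=(4.037)
t=5.000: state=(4.039)
t=5.500: state=(4.040)
t=6.000: state=(4.041)
t=6.500: state=(4.041)
t=6.520: state=(4.041)

(x) = (4.041)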